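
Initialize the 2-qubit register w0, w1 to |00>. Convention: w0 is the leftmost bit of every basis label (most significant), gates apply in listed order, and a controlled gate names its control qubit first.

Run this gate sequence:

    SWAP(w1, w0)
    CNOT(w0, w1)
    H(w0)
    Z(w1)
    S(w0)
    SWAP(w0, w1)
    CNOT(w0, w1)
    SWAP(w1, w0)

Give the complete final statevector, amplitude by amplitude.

The final amplitudes are sqrt(2)/2 on |00>, 0 on |01>, sqrt(2)*I/2 on |10>, 0 on |11>.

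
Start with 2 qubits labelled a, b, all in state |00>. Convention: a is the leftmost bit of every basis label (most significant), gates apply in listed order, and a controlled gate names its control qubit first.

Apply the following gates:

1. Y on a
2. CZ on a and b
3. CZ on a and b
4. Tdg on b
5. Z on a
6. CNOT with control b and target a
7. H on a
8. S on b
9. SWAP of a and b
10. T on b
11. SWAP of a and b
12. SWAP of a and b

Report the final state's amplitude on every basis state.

The resulting statevector has amplitude -sqrt(2)*I/2 on |00>, sqrt(2)*exp(3*I*pi/4)/2 on |01>, 0 on |10>, 0 on |11>. Key observation: gates 2-3 undo each other exactly, leaving only the rest of the circuit to track.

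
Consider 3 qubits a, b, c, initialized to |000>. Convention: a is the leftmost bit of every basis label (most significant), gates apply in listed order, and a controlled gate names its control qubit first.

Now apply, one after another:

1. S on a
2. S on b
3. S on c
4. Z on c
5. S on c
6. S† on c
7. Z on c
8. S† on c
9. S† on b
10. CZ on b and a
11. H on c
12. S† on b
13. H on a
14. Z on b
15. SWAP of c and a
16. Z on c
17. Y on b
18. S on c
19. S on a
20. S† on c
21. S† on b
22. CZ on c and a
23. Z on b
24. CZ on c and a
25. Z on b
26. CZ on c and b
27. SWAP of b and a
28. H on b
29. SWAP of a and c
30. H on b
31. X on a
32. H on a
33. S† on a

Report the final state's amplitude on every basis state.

The resulting statevector has amplitude sqrt(2)/2 on |001>, sqrt(2)*I/2 on |011>, and 0 on every other basis state.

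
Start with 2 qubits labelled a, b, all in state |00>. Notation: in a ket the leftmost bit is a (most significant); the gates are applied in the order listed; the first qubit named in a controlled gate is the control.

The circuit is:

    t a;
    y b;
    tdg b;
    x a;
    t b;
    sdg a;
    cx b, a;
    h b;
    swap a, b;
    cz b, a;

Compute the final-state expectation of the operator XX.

In the final state, XX has expectation 0.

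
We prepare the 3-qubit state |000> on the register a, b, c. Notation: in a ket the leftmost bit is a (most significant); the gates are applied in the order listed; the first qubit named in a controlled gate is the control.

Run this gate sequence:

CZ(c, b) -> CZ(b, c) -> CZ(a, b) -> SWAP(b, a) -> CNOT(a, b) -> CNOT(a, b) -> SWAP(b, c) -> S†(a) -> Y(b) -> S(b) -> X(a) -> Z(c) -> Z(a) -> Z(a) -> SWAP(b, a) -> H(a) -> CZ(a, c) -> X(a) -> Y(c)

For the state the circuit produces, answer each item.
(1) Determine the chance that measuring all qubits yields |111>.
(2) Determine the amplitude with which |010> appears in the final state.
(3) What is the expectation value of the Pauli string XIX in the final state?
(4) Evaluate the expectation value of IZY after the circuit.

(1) Outcome |111> occurs with probability 1/2.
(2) The amplitude on |010> is 0.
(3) The expectation value of XIX is 0.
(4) In the final state, IZY has expectation 0.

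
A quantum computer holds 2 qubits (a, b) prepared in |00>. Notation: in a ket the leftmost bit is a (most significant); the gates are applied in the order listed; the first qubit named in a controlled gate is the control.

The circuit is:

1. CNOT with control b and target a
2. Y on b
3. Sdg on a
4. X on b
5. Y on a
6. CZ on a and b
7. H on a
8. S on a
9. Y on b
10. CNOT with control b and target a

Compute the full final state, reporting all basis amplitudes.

The resulting statevector has amplitude 0 on |00>, -sqrt(2)/2 on |01>, 0 on |10>, -sqrt(2)*I/2 on |11>.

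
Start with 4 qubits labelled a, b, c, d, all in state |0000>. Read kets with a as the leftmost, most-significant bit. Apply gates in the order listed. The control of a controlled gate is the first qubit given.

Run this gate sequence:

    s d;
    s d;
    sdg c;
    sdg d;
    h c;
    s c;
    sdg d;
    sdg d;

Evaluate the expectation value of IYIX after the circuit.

In the final state, IYIX has expectation 0.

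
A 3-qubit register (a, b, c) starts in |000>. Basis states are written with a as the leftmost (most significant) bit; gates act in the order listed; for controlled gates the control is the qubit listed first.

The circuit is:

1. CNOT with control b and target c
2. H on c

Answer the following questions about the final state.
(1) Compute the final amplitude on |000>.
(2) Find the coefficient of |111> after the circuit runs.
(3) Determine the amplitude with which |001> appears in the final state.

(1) The amplitude on |000> is sqrt(2)/2.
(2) |111> carries amplitude 0 in the final state.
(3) The amplitude on |001> is sqrt(2)/2.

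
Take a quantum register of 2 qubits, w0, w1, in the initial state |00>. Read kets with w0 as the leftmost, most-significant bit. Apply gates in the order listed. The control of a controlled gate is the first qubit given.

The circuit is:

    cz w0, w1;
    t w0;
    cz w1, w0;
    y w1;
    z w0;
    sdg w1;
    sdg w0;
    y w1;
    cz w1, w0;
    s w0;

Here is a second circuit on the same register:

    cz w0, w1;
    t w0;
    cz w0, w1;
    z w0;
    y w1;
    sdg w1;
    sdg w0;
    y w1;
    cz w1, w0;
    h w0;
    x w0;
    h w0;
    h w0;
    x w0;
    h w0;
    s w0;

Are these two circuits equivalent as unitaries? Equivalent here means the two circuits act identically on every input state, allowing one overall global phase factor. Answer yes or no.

Yes: on every input state the two circuits agree up to one overall phase factor.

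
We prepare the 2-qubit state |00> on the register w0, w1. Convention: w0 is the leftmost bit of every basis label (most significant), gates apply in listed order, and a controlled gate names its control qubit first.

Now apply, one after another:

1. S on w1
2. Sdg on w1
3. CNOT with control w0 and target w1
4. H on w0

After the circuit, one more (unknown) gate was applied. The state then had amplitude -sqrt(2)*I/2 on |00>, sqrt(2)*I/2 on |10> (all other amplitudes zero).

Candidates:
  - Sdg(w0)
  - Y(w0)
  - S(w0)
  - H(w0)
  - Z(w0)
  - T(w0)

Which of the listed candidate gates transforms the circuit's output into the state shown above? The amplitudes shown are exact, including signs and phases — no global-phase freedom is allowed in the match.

The unique candidate consistent with the amplitudes is Y(w0). Key observation: steps 1-2 multiply out to the identity, so the circuit reduces to the remaining gates.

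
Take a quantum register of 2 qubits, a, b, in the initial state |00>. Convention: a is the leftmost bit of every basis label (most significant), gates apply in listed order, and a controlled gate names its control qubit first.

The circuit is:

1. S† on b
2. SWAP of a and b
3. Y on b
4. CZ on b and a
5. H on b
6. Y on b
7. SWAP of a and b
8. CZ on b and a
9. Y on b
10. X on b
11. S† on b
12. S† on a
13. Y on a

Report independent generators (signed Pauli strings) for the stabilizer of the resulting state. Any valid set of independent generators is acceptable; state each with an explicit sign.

One valid set of independent stabilizer generators is -YI, +IZ (any independent generating set of the same group is equally correct).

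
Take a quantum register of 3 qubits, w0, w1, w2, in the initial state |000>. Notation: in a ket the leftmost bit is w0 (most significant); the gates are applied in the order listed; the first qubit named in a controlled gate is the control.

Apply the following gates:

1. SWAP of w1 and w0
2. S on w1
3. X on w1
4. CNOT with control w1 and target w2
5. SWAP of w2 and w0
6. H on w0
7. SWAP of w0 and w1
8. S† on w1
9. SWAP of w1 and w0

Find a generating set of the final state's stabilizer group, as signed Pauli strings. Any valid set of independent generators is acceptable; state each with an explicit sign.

The stabilizer group can be generated by +YII, -IZI, +IIZ, among other valid generating sets.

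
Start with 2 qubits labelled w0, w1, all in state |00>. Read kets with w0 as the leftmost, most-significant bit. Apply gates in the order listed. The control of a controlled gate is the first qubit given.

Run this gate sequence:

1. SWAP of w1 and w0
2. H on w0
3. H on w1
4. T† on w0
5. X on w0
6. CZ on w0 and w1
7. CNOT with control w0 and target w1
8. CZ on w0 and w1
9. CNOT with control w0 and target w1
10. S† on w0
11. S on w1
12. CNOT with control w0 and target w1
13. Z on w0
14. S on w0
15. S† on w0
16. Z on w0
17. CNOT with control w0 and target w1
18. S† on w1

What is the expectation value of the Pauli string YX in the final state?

In the final state, YX has expectation sqrt(2)/2. Key observation: the block from step 11 through step 18 cancels to the identity and can be dropped.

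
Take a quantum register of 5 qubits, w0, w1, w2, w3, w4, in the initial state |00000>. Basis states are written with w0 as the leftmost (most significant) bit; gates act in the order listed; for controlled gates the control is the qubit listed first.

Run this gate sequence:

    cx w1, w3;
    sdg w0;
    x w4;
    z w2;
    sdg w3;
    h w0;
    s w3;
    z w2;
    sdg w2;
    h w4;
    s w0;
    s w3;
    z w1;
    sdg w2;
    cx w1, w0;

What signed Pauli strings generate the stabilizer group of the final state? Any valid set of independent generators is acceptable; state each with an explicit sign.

The stabilizer group can be generated by +YIIII, -IIIIX, +IZIII, +IIZII, +IIIZI, among other valid generating sets.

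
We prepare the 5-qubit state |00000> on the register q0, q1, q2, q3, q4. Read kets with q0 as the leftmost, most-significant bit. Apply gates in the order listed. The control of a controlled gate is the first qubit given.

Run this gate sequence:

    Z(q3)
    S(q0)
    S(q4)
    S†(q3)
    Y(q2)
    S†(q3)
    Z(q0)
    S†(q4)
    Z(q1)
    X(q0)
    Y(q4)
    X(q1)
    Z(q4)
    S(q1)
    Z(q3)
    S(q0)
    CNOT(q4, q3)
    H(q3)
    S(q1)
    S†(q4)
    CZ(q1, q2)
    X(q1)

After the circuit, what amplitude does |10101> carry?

The final state's coefficient on |10101> equals sqrt(2)/2.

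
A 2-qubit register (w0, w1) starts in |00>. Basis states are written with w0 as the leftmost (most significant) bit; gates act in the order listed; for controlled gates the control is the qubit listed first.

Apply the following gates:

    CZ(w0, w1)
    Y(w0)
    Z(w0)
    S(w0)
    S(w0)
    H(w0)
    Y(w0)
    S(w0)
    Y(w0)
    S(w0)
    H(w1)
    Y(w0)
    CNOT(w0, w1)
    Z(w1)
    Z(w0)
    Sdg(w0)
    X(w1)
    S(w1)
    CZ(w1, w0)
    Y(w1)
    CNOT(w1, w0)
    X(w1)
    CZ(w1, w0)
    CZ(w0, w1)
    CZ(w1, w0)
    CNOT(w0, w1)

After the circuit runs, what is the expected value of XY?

In the final state, XY has expectation -1.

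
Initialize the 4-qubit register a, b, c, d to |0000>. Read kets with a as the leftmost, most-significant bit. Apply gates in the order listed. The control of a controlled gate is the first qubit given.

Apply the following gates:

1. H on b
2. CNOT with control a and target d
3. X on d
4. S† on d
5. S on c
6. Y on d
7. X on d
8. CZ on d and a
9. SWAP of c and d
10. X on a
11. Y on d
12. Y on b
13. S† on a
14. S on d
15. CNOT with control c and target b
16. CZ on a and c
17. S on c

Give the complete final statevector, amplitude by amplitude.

After the circuit, the state carries amplitude -sqrt(2)*I/2 on |1011>, sqrt(2)*I/2 on |1111>, and 0 on every other basis state.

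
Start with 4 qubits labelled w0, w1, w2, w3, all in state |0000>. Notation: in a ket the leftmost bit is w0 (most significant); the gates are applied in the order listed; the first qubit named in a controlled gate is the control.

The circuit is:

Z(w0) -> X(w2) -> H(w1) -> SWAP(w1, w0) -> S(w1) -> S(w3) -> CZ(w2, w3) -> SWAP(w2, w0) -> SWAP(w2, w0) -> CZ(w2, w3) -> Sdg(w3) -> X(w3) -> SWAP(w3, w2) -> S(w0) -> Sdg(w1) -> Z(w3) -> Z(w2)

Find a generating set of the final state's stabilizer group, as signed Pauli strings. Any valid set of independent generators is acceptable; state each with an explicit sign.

One valid set of independent stabilizer generators is +YIII, +IZII, -IIZI, -IIIZ (any independent generating set of the same group is equally correct). Key observation: gates 6-11 undo each other exactly, leaving only the rest of the circuit to track.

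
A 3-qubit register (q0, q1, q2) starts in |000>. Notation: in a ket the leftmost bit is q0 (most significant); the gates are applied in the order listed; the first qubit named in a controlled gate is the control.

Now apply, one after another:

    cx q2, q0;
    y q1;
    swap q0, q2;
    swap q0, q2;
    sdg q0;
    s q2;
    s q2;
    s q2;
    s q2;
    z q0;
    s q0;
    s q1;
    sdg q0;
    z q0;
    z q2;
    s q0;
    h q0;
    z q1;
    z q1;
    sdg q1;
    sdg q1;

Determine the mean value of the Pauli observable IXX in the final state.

The observable IXX averages to 0. Key observation: steps 6-9 multiply out to the identity, so the circuit reduces to the remaining gates.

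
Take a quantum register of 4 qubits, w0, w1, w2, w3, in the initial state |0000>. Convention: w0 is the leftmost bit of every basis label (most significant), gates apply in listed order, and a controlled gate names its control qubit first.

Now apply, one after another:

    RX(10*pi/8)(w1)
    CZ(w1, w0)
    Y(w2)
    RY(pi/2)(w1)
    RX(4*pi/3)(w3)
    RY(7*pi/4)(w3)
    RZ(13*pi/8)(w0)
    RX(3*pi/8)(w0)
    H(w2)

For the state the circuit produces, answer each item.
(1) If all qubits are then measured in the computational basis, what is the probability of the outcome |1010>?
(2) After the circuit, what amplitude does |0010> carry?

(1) The probability of measuring |1010> is (2 - sqrt(2 - sqrt(2)))*(4 - sqrt(2))/128.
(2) The final state's coefficient on |0010> equals sqrt(3)*I*sqrt(1/2 - sqrt(2)/4)*sqrt(sqrt(2)/4 + 1/2)*exp(-13*I*pi/16)*cos(3*pi/16)/4 + sqrt(6)*exp(-13*I*pi/16)*cos(3*pi/16)/16 + I*sqrt(1/2 - sqrt(2)/4)*sqrt(sqrt(2)/4 + 1/2)*exp(-13*I*pi/16)*cos(3*pi/16)/4 + exp(-13*I*pi/16)*cos(3*pi/16)/8 + sqrt(2)*exp(-13*I*pi/16)*cos(3*pi/16)/16 - sqrt(3)*exp(-13*I*pi/16)*cos(3*pi/16)/8.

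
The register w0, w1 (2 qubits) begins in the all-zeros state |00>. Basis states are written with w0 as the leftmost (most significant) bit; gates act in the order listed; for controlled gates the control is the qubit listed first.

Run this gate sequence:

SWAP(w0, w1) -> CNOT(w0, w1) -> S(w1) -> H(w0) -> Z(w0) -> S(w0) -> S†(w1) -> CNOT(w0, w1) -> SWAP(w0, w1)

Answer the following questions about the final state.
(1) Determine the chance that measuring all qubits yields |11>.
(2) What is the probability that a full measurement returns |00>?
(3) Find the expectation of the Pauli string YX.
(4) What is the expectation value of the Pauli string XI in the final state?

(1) A full measurement returns |11> with probability 1/2.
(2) The probability of measuring |00> is 1/2.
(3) The expectation value of YX is -1.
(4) The expectation value of XI is 0.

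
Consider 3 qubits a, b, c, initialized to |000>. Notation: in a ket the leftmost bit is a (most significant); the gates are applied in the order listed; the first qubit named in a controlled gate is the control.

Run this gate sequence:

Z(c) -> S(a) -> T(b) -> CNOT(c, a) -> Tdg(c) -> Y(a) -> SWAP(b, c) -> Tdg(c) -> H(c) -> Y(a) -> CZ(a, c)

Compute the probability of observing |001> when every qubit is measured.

Outcome |001> occurs with probability 1/2.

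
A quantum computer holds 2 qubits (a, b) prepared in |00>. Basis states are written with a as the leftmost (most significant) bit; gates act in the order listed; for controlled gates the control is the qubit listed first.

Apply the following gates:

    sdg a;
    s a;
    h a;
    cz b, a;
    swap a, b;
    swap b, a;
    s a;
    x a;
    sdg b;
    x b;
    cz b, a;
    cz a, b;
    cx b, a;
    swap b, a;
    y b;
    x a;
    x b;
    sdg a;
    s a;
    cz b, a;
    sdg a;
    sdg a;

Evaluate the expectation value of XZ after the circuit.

The observable XZ averages to 0.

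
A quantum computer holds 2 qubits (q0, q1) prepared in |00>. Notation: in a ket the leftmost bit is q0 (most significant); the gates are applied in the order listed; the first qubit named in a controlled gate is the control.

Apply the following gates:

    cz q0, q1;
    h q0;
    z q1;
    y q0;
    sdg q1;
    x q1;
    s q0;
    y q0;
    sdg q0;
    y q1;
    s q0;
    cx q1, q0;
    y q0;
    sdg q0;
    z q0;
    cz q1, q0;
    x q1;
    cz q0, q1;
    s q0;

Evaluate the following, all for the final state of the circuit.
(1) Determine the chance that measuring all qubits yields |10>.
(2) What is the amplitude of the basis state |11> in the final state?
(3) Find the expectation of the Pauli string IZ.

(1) A full measurement returns |10> with probability 0.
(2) The final state's coefficient on |11> equals sqrt(2)*I/2.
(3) In the final state, IZ has expectation -1.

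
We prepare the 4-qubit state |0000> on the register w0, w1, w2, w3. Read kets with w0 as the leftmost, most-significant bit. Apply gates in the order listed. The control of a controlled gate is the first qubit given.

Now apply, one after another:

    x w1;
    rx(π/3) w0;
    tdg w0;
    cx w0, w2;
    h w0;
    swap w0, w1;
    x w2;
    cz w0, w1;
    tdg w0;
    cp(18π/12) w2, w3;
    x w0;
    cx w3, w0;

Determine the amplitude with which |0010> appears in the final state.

The amplitude on |0010> is -sqrt(6)*exp(3*I*pi/4)/4.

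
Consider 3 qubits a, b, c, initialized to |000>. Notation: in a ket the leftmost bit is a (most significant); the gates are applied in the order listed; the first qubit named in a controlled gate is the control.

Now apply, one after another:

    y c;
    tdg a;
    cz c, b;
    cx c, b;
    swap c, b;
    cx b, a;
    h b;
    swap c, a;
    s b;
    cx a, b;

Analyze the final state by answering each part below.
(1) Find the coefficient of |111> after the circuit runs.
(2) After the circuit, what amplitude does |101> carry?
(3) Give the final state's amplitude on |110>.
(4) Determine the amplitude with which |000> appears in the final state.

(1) The final state's coefficient on |111> equals sqrt(2)*I/2.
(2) The final state's coefficient on |101> equals sqrt(2)/2.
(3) |110> carries amplitude 0 in the final state.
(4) |000> carries amplitude 0 in the final state.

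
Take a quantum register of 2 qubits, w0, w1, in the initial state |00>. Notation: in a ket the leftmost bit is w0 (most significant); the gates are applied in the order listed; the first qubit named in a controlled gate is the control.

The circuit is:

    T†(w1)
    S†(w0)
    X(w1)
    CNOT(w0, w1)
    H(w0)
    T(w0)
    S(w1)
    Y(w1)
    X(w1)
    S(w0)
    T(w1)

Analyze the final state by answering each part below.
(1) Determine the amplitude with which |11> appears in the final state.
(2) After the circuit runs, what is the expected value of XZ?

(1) |11> carries amplitude -sqrt(2)/2 in the final state.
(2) In the final state, XZ has expectation sqrt(2)/2.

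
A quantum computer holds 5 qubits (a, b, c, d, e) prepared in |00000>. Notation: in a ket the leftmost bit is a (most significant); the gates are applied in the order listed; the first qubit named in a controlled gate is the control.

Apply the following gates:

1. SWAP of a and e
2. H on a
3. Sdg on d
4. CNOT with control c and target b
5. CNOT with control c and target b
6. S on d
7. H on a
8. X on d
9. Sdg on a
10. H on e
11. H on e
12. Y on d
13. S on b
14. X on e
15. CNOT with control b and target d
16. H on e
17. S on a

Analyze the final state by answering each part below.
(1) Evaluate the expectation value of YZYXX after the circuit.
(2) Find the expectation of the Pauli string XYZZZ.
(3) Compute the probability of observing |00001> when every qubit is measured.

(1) In the final state, YZYXX has expectation 0.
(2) The observable XYZZZ averages to 0.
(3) A full measurement returns |00001> with probability 1/2.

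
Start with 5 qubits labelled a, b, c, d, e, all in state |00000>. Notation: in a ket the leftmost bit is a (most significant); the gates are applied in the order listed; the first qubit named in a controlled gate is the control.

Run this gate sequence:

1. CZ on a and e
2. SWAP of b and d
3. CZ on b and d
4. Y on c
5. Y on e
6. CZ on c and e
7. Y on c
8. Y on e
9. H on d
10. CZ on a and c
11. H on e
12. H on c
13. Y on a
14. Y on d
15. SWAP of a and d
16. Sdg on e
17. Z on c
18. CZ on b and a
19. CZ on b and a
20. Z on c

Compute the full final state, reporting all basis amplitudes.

After the circuit, the state carries amplitude -sqrt(2)/4 on |00010>, sqrt(2)*I/4 on |00011>, -sqrt(2)/4 on |00110>, sqrt(2)*I/4 on |00111>, sqrt(2)/4 on |10010>, -sqrt(2)*I/4 on |10011>, sqrt(2)/4 on |10110>, -sqrt(2)*I/4 on |10111>, and 0 on every other basis state.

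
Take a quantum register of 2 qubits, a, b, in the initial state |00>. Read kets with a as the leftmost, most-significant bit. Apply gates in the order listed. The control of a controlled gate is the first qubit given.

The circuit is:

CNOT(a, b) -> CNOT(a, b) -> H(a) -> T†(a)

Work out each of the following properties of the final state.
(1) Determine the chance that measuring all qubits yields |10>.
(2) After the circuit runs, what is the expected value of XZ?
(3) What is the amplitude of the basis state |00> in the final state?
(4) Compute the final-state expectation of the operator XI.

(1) A full measurement returns |10> with probability 1/2.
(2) The expectation value of XZ is sqrt(2)/2.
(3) |00> carries amplitude sqrt(2)/2 in the final state.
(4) The observable XI averages to sqrt(2)/2.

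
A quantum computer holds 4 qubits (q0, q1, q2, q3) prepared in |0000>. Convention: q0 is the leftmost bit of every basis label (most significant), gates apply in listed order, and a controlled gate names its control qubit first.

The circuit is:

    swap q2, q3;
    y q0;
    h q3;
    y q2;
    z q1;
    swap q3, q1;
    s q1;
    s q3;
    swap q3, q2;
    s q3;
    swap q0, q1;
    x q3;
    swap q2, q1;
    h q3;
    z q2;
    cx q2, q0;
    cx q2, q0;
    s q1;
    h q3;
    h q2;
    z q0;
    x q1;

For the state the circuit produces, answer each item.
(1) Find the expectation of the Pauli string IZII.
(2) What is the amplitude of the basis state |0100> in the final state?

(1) In the final state, IZII has expectation -1. Key observation: the block from step 16 through step 17 cancels to the identity and can be dropped.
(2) The amplitude on |0100> is I/2.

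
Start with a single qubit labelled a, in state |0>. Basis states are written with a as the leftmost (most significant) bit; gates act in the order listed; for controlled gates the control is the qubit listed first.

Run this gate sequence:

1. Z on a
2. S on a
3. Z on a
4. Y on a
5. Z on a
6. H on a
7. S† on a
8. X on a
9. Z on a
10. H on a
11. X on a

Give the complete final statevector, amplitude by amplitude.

The resulting statevector has amplitude 1/2 - I/2 on |0>, 1/2 + I/2 on |1>.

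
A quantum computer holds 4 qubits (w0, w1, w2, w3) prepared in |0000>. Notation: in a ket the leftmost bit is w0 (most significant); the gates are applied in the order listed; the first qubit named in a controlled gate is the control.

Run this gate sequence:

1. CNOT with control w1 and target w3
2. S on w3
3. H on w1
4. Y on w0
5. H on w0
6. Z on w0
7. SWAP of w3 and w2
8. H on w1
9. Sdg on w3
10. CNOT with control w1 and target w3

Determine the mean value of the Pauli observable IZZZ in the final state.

In the final state, IZZZ has expectation 1.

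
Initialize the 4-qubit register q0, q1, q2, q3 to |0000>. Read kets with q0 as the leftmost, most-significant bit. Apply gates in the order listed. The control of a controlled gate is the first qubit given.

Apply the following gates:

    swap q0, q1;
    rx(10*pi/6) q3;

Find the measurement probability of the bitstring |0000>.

Outcome |0000> occurs with probability 3/4.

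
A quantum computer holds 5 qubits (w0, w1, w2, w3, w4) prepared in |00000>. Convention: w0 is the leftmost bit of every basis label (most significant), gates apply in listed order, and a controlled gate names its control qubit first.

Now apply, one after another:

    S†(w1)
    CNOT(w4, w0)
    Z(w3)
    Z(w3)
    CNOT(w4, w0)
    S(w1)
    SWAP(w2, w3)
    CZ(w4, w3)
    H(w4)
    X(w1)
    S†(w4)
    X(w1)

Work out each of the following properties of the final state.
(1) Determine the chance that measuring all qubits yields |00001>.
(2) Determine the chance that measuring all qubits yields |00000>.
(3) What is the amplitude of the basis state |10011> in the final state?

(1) Outcome |00001> occurs with probability 1/2. Key observation: the block from step 1 through step 6 cancels to the identity and can be dropped.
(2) Outcome |00000> occurs with probability 1/2.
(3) |10011> carries amplitude 0 in the final state.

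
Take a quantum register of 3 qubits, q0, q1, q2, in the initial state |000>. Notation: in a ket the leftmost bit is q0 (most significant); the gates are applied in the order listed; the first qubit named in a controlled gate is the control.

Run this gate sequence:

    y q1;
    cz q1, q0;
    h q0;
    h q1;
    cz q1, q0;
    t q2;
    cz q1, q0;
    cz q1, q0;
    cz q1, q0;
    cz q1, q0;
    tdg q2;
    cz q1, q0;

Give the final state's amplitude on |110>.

The final state's coefficient on |110> equals -I/2.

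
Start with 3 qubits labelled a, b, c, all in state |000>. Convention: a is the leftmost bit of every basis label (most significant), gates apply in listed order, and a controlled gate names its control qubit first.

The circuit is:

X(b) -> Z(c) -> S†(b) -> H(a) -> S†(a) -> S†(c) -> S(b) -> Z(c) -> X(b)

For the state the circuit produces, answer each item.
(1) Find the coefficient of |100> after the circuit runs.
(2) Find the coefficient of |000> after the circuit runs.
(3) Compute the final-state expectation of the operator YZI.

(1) The amplitude on |100> is -sqrt(2)*I/2.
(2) The amplitude on |000> is sqrt(2)/2.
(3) In the final state, YZI has expectation -1.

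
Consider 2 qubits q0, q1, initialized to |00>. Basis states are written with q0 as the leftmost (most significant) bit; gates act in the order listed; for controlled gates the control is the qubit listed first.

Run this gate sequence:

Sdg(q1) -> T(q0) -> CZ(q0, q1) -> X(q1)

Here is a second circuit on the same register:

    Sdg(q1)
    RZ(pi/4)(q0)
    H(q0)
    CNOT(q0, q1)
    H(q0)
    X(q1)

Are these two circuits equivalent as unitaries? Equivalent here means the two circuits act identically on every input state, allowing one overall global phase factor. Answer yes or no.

No — the two circuits implement different unitaries, even allowing a global phase.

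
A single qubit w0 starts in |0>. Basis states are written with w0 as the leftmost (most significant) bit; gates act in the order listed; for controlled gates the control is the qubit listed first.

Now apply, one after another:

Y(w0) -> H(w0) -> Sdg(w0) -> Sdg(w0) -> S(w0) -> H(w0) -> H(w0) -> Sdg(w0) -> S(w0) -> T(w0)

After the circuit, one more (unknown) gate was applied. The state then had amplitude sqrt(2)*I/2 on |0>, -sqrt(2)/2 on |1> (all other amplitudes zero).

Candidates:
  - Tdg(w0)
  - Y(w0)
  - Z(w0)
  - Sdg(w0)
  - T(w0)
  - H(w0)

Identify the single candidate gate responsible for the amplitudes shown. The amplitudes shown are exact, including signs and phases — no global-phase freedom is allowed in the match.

The unique candidate consistent with the amplitudes is Tdg(w0).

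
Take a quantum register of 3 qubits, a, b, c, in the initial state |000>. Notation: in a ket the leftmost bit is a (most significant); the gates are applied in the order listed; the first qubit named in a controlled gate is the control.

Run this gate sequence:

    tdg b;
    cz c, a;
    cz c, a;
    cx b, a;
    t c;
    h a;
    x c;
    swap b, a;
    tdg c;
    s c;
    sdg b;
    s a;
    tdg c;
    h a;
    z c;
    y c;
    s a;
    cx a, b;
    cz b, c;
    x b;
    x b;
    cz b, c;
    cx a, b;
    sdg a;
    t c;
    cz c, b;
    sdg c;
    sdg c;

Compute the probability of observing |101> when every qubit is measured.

Outcome |101> occurs with probability 0.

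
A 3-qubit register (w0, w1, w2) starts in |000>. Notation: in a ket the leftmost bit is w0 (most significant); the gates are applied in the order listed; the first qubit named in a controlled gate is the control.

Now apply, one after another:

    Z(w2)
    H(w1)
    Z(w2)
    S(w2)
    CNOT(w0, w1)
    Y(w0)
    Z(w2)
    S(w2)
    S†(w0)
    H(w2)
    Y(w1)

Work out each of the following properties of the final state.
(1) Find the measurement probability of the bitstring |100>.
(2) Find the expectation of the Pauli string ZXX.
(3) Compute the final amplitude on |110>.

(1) The probability of measuring |100> is 1/4.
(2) The observable ZXX averages to 1.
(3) The amplitude on |110> is I/2.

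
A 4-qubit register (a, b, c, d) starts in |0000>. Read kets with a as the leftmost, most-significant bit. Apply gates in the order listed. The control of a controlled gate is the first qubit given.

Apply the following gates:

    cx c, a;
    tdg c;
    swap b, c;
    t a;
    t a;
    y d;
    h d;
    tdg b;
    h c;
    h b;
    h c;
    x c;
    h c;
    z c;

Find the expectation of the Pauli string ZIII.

The observable ZIII averages to 1.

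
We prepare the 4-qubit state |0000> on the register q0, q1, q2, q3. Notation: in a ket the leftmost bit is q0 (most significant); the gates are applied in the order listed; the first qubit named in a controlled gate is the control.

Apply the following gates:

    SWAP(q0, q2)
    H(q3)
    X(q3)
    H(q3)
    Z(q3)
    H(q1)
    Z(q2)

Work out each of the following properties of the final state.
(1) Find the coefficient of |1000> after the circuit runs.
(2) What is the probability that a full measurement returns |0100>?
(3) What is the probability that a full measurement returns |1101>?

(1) The amplitude on |1000> is 0. Key observation: steps 2-5 multiply out to the identity, so the circuit reduces to the remaining gates.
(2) Outcome |0100> occurs with probability 1/2.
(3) The probability of measuring |1101> is 0.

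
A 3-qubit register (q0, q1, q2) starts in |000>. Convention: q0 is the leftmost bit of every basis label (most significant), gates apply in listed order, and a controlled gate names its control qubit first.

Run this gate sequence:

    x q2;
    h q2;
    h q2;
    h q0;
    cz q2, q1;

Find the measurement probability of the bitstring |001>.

Outcome |001> occurs with probability 1/2. Key observation: steps 2-3 multiply out to the identity, so the circuit reduces to the remaining gates.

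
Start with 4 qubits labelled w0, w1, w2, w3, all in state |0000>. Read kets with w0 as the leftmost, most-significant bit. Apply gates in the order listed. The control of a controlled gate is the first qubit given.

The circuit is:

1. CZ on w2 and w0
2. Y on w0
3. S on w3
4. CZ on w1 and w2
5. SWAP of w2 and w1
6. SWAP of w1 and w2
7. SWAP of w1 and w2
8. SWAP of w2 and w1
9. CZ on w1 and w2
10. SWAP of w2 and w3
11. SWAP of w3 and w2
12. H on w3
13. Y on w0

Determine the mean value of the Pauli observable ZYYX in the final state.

The observable ZYYX averages to 0.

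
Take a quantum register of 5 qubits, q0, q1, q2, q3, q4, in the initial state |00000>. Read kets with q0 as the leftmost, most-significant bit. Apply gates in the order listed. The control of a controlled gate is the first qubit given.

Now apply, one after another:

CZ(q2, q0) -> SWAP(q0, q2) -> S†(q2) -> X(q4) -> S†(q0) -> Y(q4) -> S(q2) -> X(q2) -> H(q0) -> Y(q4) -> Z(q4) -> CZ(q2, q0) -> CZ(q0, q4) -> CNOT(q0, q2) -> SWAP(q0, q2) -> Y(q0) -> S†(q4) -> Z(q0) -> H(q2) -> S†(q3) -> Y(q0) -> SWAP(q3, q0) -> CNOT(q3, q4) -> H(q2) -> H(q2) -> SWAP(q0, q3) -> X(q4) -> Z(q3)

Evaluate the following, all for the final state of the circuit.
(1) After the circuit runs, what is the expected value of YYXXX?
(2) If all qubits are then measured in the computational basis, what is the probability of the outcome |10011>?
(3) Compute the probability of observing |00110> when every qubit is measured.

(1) In the final state, YYXXX has expectation 0. Key observation: gates 24-25 undo each other exactly, leaving only the rest of the circuit to track.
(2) Outcome |10011> occurs with probability 0.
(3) Outcome |00110> occurs with probability 0.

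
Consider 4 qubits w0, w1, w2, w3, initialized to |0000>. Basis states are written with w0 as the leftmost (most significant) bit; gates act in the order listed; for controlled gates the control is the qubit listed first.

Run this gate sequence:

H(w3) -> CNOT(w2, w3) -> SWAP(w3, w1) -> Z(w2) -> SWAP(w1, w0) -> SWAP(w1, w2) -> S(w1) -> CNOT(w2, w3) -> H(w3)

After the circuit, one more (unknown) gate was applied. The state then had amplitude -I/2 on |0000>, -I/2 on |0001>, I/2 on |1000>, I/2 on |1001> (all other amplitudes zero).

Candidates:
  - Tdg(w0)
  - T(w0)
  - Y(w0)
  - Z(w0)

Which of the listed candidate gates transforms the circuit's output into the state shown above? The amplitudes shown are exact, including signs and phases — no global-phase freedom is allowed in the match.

The applied gate was Y(w0).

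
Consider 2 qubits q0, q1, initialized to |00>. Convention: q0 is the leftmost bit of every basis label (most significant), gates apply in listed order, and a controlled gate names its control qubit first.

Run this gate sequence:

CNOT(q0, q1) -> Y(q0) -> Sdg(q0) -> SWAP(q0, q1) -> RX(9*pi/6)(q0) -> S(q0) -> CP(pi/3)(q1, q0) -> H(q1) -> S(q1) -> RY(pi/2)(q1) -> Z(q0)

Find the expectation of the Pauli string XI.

The expectation value of XI is 1/2.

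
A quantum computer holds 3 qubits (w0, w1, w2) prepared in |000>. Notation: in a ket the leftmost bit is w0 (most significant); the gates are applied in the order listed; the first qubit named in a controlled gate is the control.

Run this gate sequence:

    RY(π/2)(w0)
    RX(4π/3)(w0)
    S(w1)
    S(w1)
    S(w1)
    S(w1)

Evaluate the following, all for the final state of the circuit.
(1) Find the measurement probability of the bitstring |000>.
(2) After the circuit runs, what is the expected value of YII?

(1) Outcome |000> occurs with probability 1/2. Key observation: the block from step 3 through step 6 cancels to the identity and can be dropped.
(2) In the final state, YII has expectation 0.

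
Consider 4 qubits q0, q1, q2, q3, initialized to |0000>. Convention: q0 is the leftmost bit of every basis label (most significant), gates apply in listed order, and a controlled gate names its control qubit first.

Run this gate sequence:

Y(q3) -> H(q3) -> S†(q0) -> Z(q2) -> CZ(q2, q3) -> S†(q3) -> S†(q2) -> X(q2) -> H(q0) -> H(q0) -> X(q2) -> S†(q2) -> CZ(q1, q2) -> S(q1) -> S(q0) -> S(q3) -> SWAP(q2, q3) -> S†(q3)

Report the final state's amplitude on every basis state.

The final amplitudes are sqrt(2)*I/2 on |0000>, -sqrt(2)*I/2 on |0010>, and 0 on every other basis state.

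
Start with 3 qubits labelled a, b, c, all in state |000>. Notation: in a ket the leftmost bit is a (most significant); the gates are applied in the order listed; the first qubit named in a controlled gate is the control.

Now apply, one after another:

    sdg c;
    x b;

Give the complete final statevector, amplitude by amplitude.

The final amplitudes are 1 on |010>, and 0 on every other basis state.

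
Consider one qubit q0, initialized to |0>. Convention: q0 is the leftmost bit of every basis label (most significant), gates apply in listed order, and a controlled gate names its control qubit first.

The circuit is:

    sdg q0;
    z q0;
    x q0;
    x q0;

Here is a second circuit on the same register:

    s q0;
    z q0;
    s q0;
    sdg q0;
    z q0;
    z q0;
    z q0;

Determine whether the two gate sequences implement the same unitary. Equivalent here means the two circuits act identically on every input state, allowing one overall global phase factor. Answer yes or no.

Yes, they are equivalent — the unitaries differ by at most a global phase.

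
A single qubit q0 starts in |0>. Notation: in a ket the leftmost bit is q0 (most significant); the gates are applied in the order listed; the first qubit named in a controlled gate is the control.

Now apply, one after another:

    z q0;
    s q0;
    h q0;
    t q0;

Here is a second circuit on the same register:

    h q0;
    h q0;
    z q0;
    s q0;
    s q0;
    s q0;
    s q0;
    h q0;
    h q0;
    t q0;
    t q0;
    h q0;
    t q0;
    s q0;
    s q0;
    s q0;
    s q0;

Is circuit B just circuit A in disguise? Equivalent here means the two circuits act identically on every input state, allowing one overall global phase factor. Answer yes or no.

Yes, they are equivalent — the unitaries differ by at most a global phase.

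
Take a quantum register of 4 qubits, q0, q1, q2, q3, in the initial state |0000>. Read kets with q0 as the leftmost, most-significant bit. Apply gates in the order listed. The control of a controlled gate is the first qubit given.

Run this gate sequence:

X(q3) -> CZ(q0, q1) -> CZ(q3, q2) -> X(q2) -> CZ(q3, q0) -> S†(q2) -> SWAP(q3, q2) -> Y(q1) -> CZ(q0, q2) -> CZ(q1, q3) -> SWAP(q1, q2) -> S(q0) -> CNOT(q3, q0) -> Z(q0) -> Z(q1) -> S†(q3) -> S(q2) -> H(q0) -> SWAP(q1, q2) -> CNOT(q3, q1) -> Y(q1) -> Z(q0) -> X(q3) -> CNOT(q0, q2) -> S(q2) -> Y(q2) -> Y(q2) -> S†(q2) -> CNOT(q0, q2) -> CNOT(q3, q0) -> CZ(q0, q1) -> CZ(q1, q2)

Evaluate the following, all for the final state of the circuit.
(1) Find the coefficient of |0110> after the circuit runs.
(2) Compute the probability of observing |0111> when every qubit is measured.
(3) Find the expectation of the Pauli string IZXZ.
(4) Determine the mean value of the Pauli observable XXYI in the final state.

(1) |0110> carries amplitude sqrt(2)*I/2 in the final state. Key observation: steps 24-29 multiply out to the identity, so the circuit reduces to the remaining gates.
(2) A full measurement returns |0111> with probability 0.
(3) In the final state, IZXZ has expectation 0.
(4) In the final state, XXYI has expectation 0.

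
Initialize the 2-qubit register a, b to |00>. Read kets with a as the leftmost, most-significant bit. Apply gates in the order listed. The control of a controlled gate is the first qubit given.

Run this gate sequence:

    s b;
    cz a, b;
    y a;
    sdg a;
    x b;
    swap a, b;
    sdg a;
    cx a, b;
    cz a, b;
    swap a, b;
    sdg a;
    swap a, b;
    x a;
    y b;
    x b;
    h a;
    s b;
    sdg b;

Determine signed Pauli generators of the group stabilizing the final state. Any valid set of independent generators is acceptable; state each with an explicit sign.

The final state is stabilized by the group generated by +XI, +IZ; other independent generating sets are equally valid.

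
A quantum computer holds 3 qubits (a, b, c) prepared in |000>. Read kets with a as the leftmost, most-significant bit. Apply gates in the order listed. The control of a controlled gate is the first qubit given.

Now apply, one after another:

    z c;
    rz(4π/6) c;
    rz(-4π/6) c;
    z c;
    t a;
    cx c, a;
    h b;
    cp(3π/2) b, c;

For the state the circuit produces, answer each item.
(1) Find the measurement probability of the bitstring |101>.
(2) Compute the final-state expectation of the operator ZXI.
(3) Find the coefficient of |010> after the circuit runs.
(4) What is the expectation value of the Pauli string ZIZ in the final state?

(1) The probability of measuring |101> is 0. Key observation: gates 1-4 undo each other exactly, leaving only the rest of the circuit to track.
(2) The observable ZXI averages to 1.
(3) The amplitude on |010> is sqrt(2)/2.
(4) The expectation value of ZIZ is 1.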